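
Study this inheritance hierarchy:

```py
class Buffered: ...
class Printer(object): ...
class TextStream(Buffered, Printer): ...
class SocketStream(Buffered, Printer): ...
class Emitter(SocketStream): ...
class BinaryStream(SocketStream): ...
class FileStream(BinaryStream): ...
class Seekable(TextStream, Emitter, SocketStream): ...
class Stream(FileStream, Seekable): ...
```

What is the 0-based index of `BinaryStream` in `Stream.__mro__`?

L[Stream] = Stream + merge(L[FileStream], L[Seekable], [FileStream Seekable])
  take FileStream:  [FileStream BinaryStream SocketStream Buffered Printer object] + [Seekable TextStream Emitter SocketStream Buffered Printer object] + [FileStream Seekable]
  take BinaryStream:  [BinaryStream SocketStream Buffered Printer object] + [Seekable TextStream Emitter SocketStream Buffered Printer object] + [Seekable]
  take Seekable:  [SocketStream Buffered Printer object] + [Seekable TextStream Emitter SocketStream Buffered Printer object] + [Seekable]
  take TextStream:  [SocketStream Buffered Printer object] + [TextStream Emitter SocketStream Buffered Printer object]
  take Emitter:  [SocketStream Buffered Printer object] + [Emitter SocketStream Buffered Printer object]
  take SocketStream:  [SocketStream Buffered Printer object] + [SocketStream Buffered Printer object]
  take Buffered:  [Buffered Printer object] + [Buffered Printer object]
  take Printer:  [Printer object] + [Printer object]
  take object:  [object] + [object]
MRO: Stream FileStream BinaryStream Seekable TextStream Emitter SocketStream Buffered Printer object
BinaryStream sits at index 2.

2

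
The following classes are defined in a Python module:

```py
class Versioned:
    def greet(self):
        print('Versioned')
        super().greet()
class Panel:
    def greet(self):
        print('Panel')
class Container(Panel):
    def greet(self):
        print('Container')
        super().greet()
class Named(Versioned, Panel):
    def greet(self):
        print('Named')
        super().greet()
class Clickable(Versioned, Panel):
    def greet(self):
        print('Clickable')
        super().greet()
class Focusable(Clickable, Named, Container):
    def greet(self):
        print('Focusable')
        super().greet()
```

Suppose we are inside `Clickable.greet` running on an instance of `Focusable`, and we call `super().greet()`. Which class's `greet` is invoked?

Named

L[Focusable] = Focusable + merge(L[Clickable], L[Named], L[Container], [Clickable Named Container])
  take Clickable:  [Clickable Versioned Panel object] + [Named Versioned Panel object] + [Container Panel object] + [Clickable Named Container]
  take Named:  [Versioned Panel object] + [Named Versioned Panel object] + [Container Panel object] + [Named Container]
  take Versioned:  [Versioned Panel object] + [Versioned Panel object] + [Container Panel object] + [Container]
  take Container:  [Panel object] + [Panel object] + [Container Panel object] + [Container]
  take Panel:  [Panel object] + [Panel object] + [Panel object]
  take object:  [object] + [object] + [object]
MRO: Focusable Clickable Named Versioned Container Panel object
super() in Clickable.greet on a Focusable instance goes to the class after Clickable in Focusable's MRO: Named.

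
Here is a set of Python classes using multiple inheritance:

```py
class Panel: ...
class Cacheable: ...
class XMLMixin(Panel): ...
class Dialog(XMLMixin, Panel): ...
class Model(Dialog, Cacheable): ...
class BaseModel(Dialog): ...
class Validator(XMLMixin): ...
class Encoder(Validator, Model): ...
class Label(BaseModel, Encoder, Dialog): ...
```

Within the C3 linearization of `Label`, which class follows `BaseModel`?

L[Label] = Label + merge(L[BaseModel], L[Encoder], L[Dialog], [BaseModel Encoder Dialog])
  take BaseModel:  [BaseModel Dialog XMLMixin Panel object] + [Encoder Validator Model Dialog XMLMixin Panel Cacheable object] + [Dialog XMLMixin Panel object] + [BaseModel Encoder Dialog]
  take Encoder:  [Dialog XMLMixin Panel object] + [Encoder Validator Model Dialog XMLMixin Panel Cacheable object] + [Dialog XMLMixin Panel object] + [Encoder Dialog]
  take Validator:  [Dialog XMLMixin Panel object] + [Validator Model Dialog XMLMixin Panel Cacheable object] + [Dialog XMLMixin Panel object] + [Dialog]
  take Model:  [Dialog XMLMixin Panel object] + [Model Dialog XMLMixin Panel Cacheable object] + [Dialog XMLMixin Panel object] + [Dialog]
  take Dialog:  [Dialog XMLMixin Panel object] + [Dialog XMLMixin Panel Cacheable object] + [Dialog XMLMixin Panel object] + [Dialog]
  take XMLMixin:  [XMLMixin Panel object] + [XMLMixin Panel Cacheable object] + [XMLMixin Panel object]
  take Panel:  [Panel object] + [Panel Cacheable object] + [Panel object]
  take Cacheable:  [object] + [Cacheable object] + [object]
  take object:  [object] + [object] + [object]
MRO: Label BaseModel Encoder Validator Model Dialog XMLMixin Panel Cacheable object
BaseModel is at position 1; next is Encoder.

Encoder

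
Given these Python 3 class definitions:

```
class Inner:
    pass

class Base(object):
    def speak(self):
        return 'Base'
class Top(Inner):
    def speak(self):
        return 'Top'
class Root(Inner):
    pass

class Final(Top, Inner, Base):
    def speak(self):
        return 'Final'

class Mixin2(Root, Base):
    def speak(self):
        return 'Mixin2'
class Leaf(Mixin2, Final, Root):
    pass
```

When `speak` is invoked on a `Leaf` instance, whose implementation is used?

Mixin2

L[Leaf] = Leaf + merge(L[Mixin2], L[Final], L[Root], [Mixin2 Final Root])
  take Mixin2:  [Mixin2 Root Inner Base object] + [Final Top Inner Base object] + [Root Inner object] + [Mixin2 Final Root]
  take Final:  [Root Inner Base object] + [Final Top Inner Base object] + [Root Inner object] + [Final Root]
  take Root:  [Root Inner Base object] + [Top Inner Base object] + [Root Inner object] + [Root]
  take Top:  [Inner Base object] + [Top Inner Base object] + [Inner object]
  take Inner:  [Inner Base object] + [Inner Base object] + [Inner object]
  take Base:  [Base object] + [Base object] + [object]
  take object:  [object] + [object] + [object]
MRO: Leaf Mixin2 Final Root Top Inner Base object
speak is defined in: Base, Final, Mixin2, Top. First along the MRO is Mixin2.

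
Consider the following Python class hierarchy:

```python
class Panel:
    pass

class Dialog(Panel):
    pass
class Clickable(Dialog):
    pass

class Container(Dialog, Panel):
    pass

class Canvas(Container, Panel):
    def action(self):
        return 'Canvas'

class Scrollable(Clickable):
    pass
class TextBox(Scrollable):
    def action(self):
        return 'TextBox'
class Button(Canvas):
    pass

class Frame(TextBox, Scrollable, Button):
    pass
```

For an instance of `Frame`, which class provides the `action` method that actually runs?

TextBox

L[Frame] = Frame + merge(L[TextBox], L[Scrollable], L[Button], [TextBox Scrollable Button])
  take TextBox:  [TextBox Scrollable Clickable Dialog Panel object] + [Scrollable Clickable Dialog Panel object] + [Button Canvas Container Dialog Panel object] + [TextBox Scrollable Button]
  take Scrollable:  [Scrollable Clickable Dialog Panel object] + [Scrollable Clickable Dialog Panel object] + [Button Canvas Container Dialog Panel object] + [Scrollable Button]
  take Clickable:  [Clickable Dialog Panel object] + [Clickable Dialog Panel object] + [Button Canvas Container Dialog Panel object] + [Button]
  take Button:  [Dialog Panel object] + [Dialog Panel object] + [Button Canvas Container Dialog Panel object] + [Button]
  take Canvas:  [Dialog Panel object] + [Dialog Panel object] + [Canvas Container Dialog Panel object]
  take Container:  [Dialog Panel object] + [Dialog Panel object] + [Container Dialog Panel object]
  take Dialog:  [Dialog Panel object] + [Dialog Panel object] + [Dialog Panel object]
  take Panel:  [Panel object] + [Panel object] + [Panel object]
  take object:  [object] + [object] + [object]
MRO: Frame TextBox Scrollable Clickable Button Canvas Container Dialog Panel object
action is defined in: Canvas, TextBox. First along the MRO is TextBox.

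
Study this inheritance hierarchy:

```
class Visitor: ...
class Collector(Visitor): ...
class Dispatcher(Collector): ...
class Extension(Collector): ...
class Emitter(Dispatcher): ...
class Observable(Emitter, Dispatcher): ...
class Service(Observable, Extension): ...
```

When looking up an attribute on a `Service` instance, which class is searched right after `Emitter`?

L[Service] = Service + merge(L[Observable], L[Extension], [Observable Extension])
  take Observable:  [Observable Emitter Dispatcher Collector Visitor object] + [Extension Collector Visitor object] + [Observable Extension]
  take Emitter:  [Emitter Dispatcher Collector Visitor object] + [Extension Collector Visitor object] + [Extension]
  take Dispatcher:  [Dispatcher Collector Visitor object] + [Extension Collector Visitor object] + [Extension]
  take Extension:  [Collector Visitor object] + [Extension Collector Visitor object] + [Extension]
  take Collector:  [Collector Visitor object] + [Collector Visitor object]
  take Visitor:  [Visitor object] + [Visitor object]
  take object:  [object] + [object]
MRO: Service Observable Emitter Dispatcher Extension Collector Visitor object
Emitter is at position 2; next is Dispatcher.

Dispatcher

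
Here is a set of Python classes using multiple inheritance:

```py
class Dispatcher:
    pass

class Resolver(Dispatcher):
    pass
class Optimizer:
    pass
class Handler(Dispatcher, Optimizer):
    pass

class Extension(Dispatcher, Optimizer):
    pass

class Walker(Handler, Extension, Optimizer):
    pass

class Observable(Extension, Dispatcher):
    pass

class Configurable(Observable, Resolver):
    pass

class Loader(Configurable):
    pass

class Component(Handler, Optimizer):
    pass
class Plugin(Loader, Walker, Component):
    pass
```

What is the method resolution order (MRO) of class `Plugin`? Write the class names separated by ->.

Plugin -> Loader -> Configurable -> Observable -> Walker -> Component -> Handler -> Extension -> Resolver -> Dispatcher -> Optimizer -> object

L[Plugin] = Plugin + merge(L[Loader], L[Walker], L[Component], [Loader Walker Component])
  take Loader:  [Loader Configurable Observable Extension Resolver Dispatcher Optimizer object] + [Walker Handler Extension Dispatcher Optimizer object] + [Component Handler Dispatcher Optimizer object] + [Loader Walker Component]
  take Configurable:  [Configurable Observable Extension Resolver Dispatcher Optimizer object] + [Walker Handler Extension Dispatcher Optimizer object] + [Component Handler Dispatcher Optimizer object] + [Walker Component]
  take Observable:  [Observable Extension Resolver Dispatcher Optimizer object] + [Walker Handler Extension Dispatcher Optimizer object] + [Component Handler Dispatcher Optimizer object] + [Walker Component]
  take Walker:  [Extension Resolver Dispatcher Optimizer object] + [Walker Handler Extension Dispatcher Optimizer object] + [Component Handler Dispatcher Optimizer object] + [Walker Component]
  take Component:  [Extension Resolver Dispatcher Optimizer object] + [Handler Extension Dispatcher Optimizer object] + [Component Handler Dispatcher Optimizer object] + [Component]
  take Handler:  [Extension Resolver Dispatcher Optimizer object] + [Handler Extension Dispatcher Optimizer object] + [Handler Dispatcher Optimizer object]
  take Extension:  [Extension Resolver Dispatcher Optimizer object] + [Extension Dispatcher Optimizer object] + [Dispatcher Optimizer object]
  take Resolver:  [Resolver Dispatcher Optimizer object] + [Dispatcher Optimizer object] + [Dispatcher Optimizer object]
  take Dispatcher:  [Dispatcher Optimizer object] + [Dispatcher Optimizer object] + [Dispatcher Optimizer object]
  take Optimizer:  [Optimizer object] + [Optimizer object] + [Optimizer object]
  take object:  [object] + [object] + [object]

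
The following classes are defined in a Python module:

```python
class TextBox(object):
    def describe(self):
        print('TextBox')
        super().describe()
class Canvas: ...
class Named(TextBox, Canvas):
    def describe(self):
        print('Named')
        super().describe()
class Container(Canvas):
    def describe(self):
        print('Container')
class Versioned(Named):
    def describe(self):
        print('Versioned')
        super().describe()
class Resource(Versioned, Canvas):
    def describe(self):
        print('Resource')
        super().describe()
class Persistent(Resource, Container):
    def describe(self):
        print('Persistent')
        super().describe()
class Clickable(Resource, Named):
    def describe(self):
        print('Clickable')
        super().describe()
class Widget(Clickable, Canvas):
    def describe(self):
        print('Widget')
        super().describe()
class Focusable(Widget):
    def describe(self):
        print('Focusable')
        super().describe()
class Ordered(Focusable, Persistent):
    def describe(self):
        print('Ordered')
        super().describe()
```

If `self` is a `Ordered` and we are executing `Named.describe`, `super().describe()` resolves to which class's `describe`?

L[Ordered] = Ordered + merge(L[Focusable], L[Persistent], [Focusable Persistent])
  take Focusable:  [Focusable Widget Clickable Resource Versioned Named TextBox Canvas object] + [Persistent Resource Versioned Named TextBox Container Canvas object] + [Focusable Persistent]
  take Widget:  [Widget Clickable Resource Versioned Named TextBox Canvas object] + [Persistent Resource Versioned Named TextBox Container Canvas object] + [Persistent]
  take Clickable:  [Clickable Resource Versioned Named TextBox Canvas object] + [Persistent Resource Versioned Named TextBox Container Canvas object] + [Persistent]
  take Persistent:  [Resource Versioned Named TextBox Canvas object] + [Persistent Resource Versioned Named TextBox Container Canvas object] + [Persistent]
  take Resource:  [Resource Versioned Named TextBox Canvas object] + [Resource Versioned Named TextBox Container Canvas object]
  take Versioned:  [Versioned Named TextBox Canvas object] + [Versioned Named TextBox Container Canvas object]
  take Named:  [Named TextBox Canvas object] + [Named TextBox Container Canvas object]
  take TextBox:  [TextBox Canvas object] + [TextBox Container Canvas object]
  take Container:  [Canvas object] + [Container Canvas object]
  take Canvas:  [Canvas object] + [Canvas object]
  take object:  [object] + [object]
MRO: Ordered Focusable Widget Clickable Persistent Resource Versioned Named TextBox Container Canvas object
super() in Named.describe on a Ordered instance goes to the class after Named in Ordered's MRO: TextBox.

TextBox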